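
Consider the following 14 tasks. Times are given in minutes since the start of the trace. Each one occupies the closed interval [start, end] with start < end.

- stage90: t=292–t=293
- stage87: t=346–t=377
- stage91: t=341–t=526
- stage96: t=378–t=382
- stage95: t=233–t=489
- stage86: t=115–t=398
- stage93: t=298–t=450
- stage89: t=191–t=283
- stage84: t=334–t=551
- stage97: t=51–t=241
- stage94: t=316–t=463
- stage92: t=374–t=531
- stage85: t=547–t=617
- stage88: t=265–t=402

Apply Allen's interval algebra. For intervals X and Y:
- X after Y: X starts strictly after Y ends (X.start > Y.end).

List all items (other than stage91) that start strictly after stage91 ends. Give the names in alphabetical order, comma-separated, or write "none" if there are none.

Target stage91 = [t=341, t=526].
stage84 [t=334, t=551] → contains → no.
stage85 [t=547, t=617] → after → yes.
stage86 [t=115, t=398] → overlaps → no.
stage87 [t=346, t=377] → during → no.
stage88 [t=265, t=402] → overlaps → no.
stage89 [t=191, t=283] → before → no.
stage90 [t=292, t=293] → before → no.
stage92 [t=374, t=531] → overlapped-by → no.
stage93 [t=298, t=450] → overlaps → no.
stage94 [t=316, t=463] → overlaps → no.
stage95 [t=233, t=489] → overlaps → no.
stage96 [t=378, t=382] → during → no.
stage97 [t=51, t=241] → before → no.
Result: stage85.

stage85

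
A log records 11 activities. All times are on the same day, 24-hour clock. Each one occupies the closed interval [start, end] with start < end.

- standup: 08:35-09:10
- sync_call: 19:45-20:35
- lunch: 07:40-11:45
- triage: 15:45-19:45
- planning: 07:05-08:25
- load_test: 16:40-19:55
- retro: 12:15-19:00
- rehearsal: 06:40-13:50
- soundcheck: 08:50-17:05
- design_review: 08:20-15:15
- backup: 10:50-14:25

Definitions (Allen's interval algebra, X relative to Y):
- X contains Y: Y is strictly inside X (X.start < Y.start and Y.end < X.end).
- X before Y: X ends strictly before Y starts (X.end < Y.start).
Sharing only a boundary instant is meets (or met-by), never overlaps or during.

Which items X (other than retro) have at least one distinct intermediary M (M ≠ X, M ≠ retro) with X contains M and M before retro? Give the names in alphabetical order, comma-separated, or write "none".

Target retro = [12:15, 19:00].
Intermediaries M with M before retro: lunch, planning, standup.
Via lunch — items with X contains lunch: rehearsal.
Via planning — items with X contains planning: rehearsal.
Via standup — items with X contains standup: design_review, lunch, rehearsal.
Union: design_review, lunch, rehearsal.

design_review, lunch, rehearsal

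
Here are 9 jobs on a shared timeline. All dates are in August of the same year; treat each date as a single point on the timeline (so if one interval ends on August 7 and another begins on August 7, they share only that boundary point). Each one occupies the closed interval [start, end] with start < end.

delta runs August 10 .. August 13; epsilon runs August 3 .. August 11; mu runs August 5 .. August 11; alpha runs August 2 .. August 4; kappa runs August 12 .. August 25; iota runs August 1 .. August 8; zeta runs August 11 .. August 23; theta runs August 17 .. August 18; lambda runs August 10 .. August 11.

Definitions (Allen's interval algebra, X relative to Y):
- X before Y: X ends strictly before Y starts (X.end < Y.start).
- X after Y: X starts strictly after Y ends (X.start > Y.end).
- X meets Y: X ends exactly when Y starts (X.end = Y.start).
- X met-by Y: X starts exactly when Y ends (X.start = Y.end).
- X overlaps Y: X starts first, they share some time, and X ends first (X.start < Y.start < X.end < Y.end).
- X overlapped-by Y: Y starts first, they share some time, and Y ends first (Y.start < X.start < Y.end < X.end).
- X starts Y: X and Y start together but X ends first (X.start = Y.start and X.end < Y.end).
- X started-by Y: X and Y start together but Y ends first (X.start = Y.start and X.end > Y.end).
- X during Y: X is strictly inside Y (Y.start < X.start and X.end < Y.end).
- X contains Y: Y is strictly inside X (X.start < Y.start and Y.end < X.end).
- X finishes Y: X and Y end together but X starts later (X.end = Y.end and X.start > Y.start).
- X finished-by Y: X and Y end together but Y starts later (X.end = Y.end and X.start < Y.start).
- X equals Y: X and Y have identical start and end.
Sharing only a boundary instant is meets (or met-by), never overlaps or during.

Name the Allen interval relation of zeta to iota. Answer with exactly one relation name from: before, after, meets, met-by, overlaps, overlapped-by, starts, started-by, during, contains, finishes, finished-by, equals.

zeta = [August 11, August 23]; iota = [August 1, August 8].
Compare endpoints: zeta.start > iota.start, zeta.start > iota.end, zeta.end > iota.start, zeta.end > iota.end.
That pattern is 'after'.

after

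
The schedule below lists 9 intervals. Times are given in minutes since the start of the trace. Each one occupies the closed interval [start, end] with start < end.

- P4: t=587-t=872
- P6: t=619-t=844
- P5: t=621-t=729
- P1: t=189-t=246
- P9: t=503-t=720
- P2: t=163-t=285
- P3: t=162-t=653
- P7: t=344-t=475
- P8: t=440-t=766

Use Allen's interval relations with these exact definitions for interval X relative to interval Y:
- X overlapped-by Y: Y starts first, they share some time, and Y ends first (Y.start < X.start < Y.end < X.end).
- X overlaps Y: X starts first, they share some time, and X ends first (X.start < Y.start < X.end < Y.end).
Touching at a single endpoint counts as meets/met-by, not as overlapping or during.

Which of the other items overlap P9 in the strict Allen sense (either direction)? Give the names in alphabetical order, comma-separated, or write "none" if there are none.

Target P9 = [t=503, t=720].
P1 [t=189, t=246] → before → no.
P2 [t=163, t=285] → before → no.
P3 [t=162, t=653] → overlaps → yes.
P4 [t=587, t=872] → overlapped-by → yes.
P5 [t=621, t=729] → overlapped-by → yes.
P6 [t=619, t=844] → overlapped-by → yes.
P7 [t=344, t=475] → before → no.
P8 [t=440, t=766] → contains → no.
Result: P3, P4, P5, P6.

P3, P4, P5, P6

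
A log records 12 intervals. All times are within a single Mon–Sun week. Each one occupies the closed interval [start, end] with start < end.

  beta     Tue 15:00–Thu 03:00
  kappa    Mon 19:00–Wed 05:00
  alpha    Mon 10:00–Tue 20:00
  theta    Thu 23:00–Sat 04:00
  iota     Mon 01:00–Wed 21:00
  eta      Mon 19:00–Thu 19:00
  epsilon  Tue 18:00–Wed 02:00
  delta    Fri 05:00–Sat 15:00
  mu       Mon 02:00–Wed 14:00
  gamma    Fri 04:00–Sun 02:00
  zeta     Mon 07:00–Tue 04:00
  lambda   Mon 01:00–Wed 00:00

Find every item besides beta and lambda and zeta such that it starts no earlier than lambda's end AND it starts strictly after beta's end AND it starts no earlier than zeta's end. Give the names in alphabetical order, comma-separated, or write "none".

Conditions: its start is no earlier than lambda's end (X.start >= Wed 00:00) AND its start is strictly after beta's end (X.start > Thu 03:00) AND its start is no earlier than zeta's end (X.start >= Tue 04:00).
alpha: start Mon 10:00 >= Wed 00:00? ✗; start Mon 10:00 > Thu 03:00? ✗; start Mon 10:00 >= Tue 04:00? ✗ → no.
delta: start Fri 05:00 >= Wed 00:00? ✓; start Fri 05:00 > Thu 03:00? ✓; start Fri 05:00 >= Tue 04:00? ✓ → yes.
epsilon: start Tue 18:00 >= Wed 00:00? ✗; start Tue 18:00 > Thu 03:00? ✗; start Tue 18:00 >= Tue 04:00? ✓ → no.
eta: start Mon 19:00 >= Wed 00:00? ✗; start Mon 19:00 > Thu 03:00? ✗; start Mon 19:00 >= Tue 04:00? ✗ → no.
gamma: start Fri 04:00 >= Wed 00:00? ✓; start Fri 04:00 > Thu 03:00? ✓; start Fri 04:00 >= Tue 04:00? ✓ → yes.
iota: start Mon 01:00 >= Wed 00:00? ✗; start Mon 01:00 > Thu 03:00? ✗; start Mon 01:00 >= Tue 04:00? ✗ → no.
kappa: start Mon 19:00 >= Wed 00:00? ✗; start Mon 19:00 > Thu 03:00? ✗; start Mon 19:00 >= Tue 04:00? ✗ → no.
mu: start Mon 02:00 >= Wed 00:00? ✗; start Mon 02:00 > Thu 03:00? ✗; start Mon 02:00 >= Tue 04:00? ✗ → no.
theta: start Thu 23:00 >= Wed 00:00? ✓; start Thu 23:00 > Thu 03:00? ✓; start Thu 23:00 >= Tue 04:00? ✓ → yes.
Result: delta, gamma, theta.

delta, gamma, theta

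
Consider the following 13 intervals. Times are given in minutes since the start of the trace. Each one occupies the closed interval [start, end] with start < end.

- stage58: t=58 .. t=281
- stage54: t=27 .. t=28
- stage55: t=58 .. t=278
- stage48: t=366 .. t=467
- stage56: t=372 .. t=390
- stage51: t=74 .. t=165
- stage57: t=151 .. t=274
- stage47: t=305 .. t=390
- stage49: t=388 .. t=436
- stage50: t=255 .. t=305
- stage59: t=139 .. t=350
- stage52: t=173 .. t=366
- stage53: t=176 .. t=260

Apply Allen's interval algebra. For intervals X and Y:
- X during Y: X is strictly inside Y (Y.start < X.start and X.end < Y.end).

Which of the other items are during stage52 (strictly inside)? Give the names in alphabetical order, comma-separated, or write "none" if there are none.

Target stage52 = [t=173, t=366].
stage47 [t=305, t=390] → overlapped-by → no.
stage48 [t=366, t=467] → met-by → no.
stage49 [t=388, t=436] → after → no.
stage50 [t=255, t=305] → during → yes.
stage51 [t=74, t=165] → before → no.
stage53 [t=176, t=260] → during → yes.
stage54 [t=27, t=28] → before → no.
stage55 [t=58, t=278] → overlaps → no.
stage56 [t=372, t=390] → after → no.
stage57 [t=151, t=274] → overlaps → no.
stage58 [t=58, t=281] → overlaps → no.
stage59 [t=139, t=350] → overlaps → no.
Result: stage50, stage53.

stage50, stage53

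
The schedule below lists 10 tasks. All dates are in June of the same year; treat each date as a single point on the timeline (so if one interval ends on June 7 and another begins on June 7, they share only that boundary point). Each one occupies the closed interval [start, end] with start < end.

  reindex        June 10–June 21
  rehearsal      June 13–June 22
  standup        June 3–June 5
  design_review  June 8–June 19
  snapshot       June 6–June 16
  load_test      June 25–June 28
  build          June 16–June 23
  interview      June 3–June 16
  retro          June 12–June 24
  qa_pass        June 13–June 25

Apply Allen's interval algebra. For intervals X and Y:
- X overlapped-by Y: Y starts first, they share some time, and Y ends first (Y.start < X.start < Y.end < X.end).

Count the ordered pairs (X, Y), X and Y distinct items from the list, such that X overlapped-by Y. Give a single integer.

21

Checking all 90 ordered pairs for relation 'overlapped-by'; matching pairs in alphabetical order:
(build, design_review): build overlapped-by design_review ✓
(build, rehearsal): build overlapped-by rehearsal ✓
(build, reindex): build overlapped-by reindex ✓
(design_review, interview): design_review overlapped-by interview ✓
(design_review, snapshot): design_review overlapped-by snapshot ✓
(qa_pass, design_review): qa_pass overlapped-by design_review ✓
(qa_pass, interview): qa_pass overlapped-by interview ✓
(qa_pass, reindex): qa_pass overlapped-by reindex ✓
(qa_pass, retro): qa_pass overlapped-by retro ✓
(qa_pass, snapshot): qa_pass overlapped-by snapshot ✓
(rehearsal, design_review): rehearsal overlapped-by design_review ✓
(rehearsal, interview): rehearsal overlapped-by interview ✓
(rehearsal, reindex): rehearsal overlapped-by reindex ✓
(rehearsal, snapshot): rehearsal overlapped-by snapshot ✓
(reindex, design_review): reindex overlapped-by design_review ✓
(reindex, interview): reindex overlapped-by interview ✓
(reindex, snapshot): reindex overlapped-by snapshot ✓
(retro, design_review): retro overlapped-by design_review ✓
(retro, interview): retro overlapped-by interview ✓
(retro, reindex): retro overlapped-by reindex ✓
(retro, snapshot): retro overlapped-by snapshot ✓
Count: 21.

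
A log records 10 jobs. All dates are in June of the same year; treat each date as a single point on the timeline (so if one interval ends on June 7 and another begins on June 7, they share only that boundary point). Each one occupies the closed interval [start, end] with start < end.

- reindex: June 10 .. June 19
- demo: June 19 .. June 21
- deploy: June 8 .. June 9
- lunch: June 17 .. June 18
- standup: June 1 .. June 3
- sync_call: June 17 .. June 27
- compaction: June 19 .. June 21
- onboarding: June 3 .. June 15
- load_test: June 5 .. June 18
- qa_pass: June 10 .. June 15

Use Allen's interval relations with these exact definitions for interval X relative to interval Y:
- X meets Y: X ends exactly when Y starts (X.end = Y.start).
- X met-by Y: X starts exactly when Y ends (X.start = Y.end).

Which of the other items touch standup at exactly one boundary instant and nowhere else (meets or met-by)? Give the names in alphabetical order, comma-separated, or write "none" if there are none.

Target standup = [June 1, June 3].
compaction [June 19, June 21] → after → no.
demo [June 19, June 21] → after → no.
deploy [June 8, June 9] → after → no.
load_test [June 5, June 18] → after → no.
lunch [June 17, June 18] → after → no.
onboarding [June 3, June 15] → met-by → yes.
qa_pass [June 10, June 15] → after → no.
reindex [June 10, June 19] → after → no.
sync_call [June 17, June 27] → after → no.
Result: onboarding.

onboarding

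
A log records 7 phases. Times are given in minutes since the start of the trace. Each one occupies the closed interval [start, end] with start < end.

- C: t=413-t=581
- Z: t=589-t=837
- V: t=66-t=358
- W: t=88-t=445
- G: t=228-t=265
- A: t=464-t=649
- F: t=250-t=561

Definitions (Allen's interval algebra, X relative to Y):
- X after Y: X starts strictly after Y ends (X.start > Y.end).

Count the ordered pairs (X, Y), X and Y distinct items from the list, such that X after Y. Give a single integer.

Checking all 42 ordered pairs for relation 'after'; matching pairs in alphabetical order:
(A, G): A after G ✓
(A, V): A after V ✓
(A, W): A after W ✓
(C, G): C after G ✓
(C, V): C after V ✓
(Z, C): Z after C ✓
(Z, F): Z after F ✓
(Z, G): Z after G ✓
(Z, V): Z after V ✓
(Z, W): Z after W ✓
Count: 10.

10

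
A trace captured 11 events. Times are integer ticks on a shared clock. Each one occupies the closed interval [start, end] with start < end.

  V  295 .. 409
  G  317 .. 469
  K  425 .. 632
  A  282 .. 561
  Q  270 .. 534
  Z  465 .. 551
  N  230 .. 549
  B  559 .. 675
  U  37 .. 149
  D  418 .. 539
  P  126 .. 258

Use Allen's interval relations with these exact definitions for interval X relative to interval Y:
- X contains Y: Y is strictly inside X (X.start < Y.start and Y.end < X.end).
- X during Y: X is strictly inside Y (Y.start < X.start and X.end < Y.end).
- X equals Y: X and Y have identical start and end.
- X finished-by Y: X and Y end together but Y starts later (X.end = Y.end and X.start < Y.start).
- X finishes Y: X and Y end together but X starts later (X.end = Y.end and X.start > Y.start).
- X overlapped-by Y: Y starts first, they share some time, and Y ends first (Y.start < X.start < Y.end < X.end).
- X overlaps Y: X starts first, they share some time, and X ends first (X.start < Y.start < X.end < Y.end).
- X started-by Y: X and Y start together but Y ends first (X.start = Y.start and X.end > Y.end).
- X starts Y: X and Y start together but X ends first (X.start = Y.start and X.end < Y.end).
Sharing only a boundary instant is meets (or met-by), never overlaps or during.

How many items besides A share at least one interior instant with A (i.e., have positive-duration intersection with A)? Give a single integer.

Target A = [282, 561].
B [559, 675] → overlapped-by → counts.
D [418, 539] → during → counts.
G [317, 469] → during → counts.
K [425, 632] → overlapped-by → counts.
N [230, 549] → overlaps → counts.
P [126, 258] → before → no.
Q [270, 534] → overlaps → counts.
U [37, 149] → before → no.
V [295, 409] → during → counts.
Z [465, 551] → during → counts.
Total: 8.

8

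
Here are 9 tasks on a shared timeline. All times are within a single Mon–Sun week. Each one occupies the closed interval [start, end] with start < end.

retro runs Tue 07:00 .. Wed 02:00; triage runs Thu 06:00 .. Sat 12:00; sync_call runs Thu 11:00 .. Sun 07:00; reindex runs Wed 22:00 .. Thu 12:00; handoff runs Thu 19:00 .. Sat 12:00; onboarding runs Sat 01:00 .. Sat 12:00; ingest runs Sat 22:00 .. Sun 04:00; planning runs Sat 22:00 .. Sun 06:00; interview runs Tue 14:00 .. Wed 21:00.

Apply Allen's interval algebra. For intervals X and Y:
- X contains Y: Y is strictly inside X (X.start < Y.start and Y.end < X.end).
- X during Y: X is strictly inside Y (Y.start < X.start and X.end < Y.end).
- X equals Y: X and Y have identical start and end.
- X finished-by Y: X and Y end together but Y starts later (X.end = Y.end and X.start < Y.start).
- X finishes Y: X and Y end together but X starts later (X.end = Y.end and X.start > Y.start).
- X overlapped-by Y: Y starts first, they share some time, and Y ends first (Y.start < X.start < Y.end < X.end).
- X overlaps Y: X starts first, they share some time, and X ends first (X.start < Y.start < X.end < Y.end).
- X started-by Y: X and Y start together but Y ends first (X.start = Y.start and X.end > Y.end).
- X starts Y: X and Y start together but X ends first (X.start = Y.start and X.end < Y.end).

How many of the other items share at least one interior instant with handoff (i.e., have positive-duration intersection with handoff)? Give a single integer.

Target handoff = [Thu 19:00, Sat 12:00].
ingest [Sat 22:00, Sun 04:00] → after → no.
interview [Tue 14:00, Wed 21:00] → before → no.
onboarding [Sat 01:00, Sat 12:00] → finishes → counts.
planning [Sat 22:00, Sun 06:00] → after → no.
reindex [Wed 22:00, Thu 12:00] → before → no.
retro [Tue 07:00, Wed 02:00] → before → no.
sync_call [Thu 11:00, Sun 07:00] → contains → counts.
triage [Thu 06:00, Sat 12:00] → finished-by → counts.
Total: 3.

3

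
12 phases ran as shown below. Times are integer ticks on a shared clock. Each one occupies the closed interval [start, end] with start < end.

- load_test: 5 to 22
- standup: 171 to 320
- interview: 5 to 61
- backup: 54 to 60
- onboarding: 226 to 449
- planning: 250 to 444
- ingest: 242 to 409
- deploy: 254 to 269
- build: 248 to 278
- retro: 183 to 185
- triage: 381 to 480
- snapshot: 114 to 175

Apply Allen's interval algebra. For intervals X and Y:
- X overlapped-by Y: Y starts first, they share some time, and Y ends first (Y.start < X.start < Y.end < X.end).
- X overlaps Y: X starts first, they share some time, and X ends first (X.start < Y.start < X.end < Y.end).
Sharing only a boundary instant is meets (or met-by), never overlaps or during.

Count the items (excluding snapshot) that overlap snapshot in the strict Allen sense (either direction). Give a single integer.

Target snapshot = [114, 175].
backup [54, 60] → before → no.
build [248, 278] → after → no.
deploy [254, 269] → after → no.
ingest [242, 409] → after → no.
interview [5, 61] → before → no.
load_test [5, 22] → before → no.
onboarding [226, 449] → after → no.
planning [250, 444] → after → no.
retro [183, 185] → after → no.
standup [171, 320] → overlapped-by → counts.
triage [381, 480] → after → no.
Total: 1.

1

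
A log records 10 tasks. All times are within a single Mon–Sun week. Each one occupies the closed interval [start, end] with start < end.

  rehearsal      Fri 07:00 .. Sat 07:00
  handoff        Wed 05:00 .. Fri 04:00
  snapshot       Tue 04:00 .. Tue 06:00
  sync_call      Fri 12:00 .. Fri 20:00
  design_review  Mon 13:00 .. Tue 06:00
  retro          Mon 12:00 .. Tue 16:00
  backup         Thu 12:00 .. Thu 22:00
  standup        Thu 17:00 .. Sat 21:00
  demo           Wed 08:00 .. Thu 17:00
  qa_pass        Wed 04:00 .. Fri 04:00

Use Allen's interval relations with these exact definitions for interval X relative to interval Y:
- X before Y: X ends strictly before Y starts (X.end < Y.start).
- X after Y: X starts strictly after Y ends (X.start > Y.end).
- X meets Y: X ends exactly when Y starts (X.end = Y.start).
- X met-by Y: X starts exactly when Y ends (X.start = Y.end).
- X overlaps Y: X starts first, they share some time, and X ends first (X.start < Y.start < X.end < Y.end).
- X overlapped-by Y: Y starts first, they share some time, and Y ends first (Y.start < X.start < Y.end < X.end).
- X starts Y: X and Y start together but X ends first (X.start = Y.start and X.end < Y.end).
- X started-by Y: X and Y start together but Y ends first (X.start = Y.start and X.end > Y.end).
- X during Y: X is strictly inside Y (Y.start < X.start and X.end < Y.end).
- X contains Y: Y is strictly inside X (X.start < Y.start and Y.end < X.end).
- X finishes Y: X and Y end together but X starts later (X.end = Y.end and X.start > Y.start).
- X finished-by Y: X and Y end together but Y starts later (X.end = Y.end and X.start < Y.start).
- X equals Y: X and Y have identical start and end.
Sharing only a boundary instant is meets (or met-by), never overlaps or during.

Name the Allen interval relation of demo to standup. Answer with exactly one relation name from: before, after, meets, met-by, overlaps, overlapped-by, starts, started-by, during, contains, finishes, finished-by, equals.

demo = [Wed 08:00, Thu 17:00]; standup = [Thu 17:00, Sat 21:00].
Compare endpoints: demo.start < standup.start, demo.start < standup.end, demo.end = standup.start, demo.end < standup.end.
That pattern is 'meets'.

meets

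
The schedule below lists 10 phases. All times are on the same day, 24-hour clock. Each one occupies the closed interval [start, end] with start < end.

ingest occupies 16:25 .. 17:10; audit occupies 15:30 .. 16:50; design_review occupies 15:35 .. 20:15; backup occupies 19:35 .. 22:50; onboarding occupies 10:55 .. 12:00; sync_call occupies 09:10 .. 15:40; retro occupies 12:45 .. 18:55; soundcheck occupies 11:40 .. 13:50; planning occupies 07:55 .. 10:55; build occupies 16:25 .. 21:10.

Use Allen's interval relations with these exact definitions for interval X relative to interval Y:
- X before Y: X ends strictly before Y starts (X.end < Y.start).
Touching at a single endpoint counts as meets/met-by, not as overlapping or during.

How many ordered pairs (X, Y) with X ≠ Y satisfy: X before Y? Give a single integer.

24

Checking all 90 ordered pairs for relation 'before'; matching pairs in alphabetical order:
(audit, backup): audit before backup ✓
(ingest, backup): ingest before backup ✓
(onboarding, audit): onboarding before audit ✓
(onboarding, backup): onboarding before backup ✓
(onboarding, build): onboarding before build ✓
(onboarding, design_review): onboarding before design_review ✓
(onboarding, ingest): onboarding before ingest ✓
(onboarding, retro): onboarding before retro ✓
(planning, audit): planning before audit ✓
(planning, backup): planning before backup ✓
(planning, build): planning before build ✓
(planning, design_review): planning before design_review ✓
(planning, ingest): planning before ingest ✓
(planning, retro): planning before retro ✓
(planning, soundcheck): planning before soundcheck ✓
(retro, backup): retro before backup ✓
(soundcheck, audit): soundcheck before audit ✓
(soundcheck, backup): soundcheck before backup ✓
(soundcheck, build): soundcheck before build ✓
(soundcheck, design_review): soundcheck before design_review ✓
(soundcheck, ingest): soundcheck before ingest ✓
(sync_call, backup): sync_call before backup ✓
(sync_call, build): sync_call before build ✓
(sync_call, ingest): sync_call before ingest ✓
Count: 24.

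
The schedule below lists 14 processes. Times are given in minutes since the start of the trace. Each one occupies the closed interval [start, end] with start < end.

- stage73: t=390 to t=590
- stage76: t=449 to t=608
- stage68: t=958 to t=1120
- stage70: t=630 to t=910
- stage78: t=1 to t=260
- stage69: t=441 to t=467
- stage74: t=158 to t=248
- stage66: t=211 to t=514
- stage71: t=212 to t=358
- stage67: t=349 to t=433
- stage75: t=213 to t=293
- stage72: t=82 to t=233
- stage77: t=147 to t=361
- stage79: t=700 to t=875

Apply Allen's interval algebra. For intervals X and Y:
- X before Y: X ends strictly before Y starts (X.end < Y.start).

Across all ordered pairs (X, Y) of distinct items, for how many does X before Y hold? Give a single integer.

Checking all 182 ordered pairs for relation 'before'; matching pairs in alphabetical order:
(stage66, stage68): stage66 before stage68 ✓
(stage66, stage70): stage66 before stage70 ✓
(stage66, stage79): stage66 before stage79 ✓
(stage67, stage68): stage67 before stage68 ✓
(stage67, stage69): stage67 before stage69 ✓
(stage67, stage70): stage67 before stage70 ✓
(stage67, stage76): stage67 before stage76 ✓
(stage67, stage79): stage67 before stage79 ✓
(stage69, stage68): stage69 before stage68 ✓
(stage69, stage70): stage69 before stage70 ✓
(stage69, stage79): stage69 before stage79 ✓
(stage70, stage68): stage70 before stage68 ✓
(stage71, stage68): stage71 before stage68 ✓
(stage71, stage69): stage71 before stage69 ✓
(stage71, stage70): stage71 before stage70 ✓
(stage71, stage73): stage71 before stage73 ✓
(stage71, stage76): stage71 before stage76 ✓
(stage71, stage79): stage71 before stage79 ✓
(stage72, stage67): stage72 before stage67 ✓
(stage72, stage68): stage72 before stage68 ✓
(stage72, stage69): stage72 before stage69 ✓
(stage72, stage70): stage72 before stage70 ✓
(stage72, stage73): stage72 before stage73 ✓
(stage72, stage76): stage72 before stage76 ✓
... plus 35 further pairs not listed.
Count: 59.

59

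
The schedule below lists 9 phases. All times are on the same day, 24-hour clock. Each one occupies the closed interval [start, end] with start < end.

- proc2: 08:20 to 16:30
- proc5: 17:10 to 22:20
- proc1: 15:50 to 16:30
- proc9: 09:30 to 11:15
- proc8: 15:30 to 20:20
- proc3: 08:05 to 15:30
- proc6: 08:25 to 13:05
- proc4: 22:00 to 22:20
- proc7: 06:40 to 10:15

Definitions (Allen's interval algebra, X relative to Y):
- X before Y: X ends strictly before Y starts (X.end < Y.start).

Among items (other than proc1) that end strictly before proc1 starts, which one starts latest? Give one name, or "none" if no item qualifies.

Target proc1 = [15:50, 16:30].
proc2 [08:20, 16:30] → finished-by → excluded.
proc3 [08:05, 15:30] → before → candidate.
proc4 [22:00, 22:20] → after → excluded.
proc5 [17:10, 22:20] → after → excluded.
proc6 [08:25, 13:05] → before → candidate.
proc7 [06:40, 10:15] → before → candidate.
proc8 [15:30, 20:20] → contains → excluded.
proc9 [09:30, 11:15] → before → candidate.
Among candidates, latest start is 09:30 → proc9.

proc9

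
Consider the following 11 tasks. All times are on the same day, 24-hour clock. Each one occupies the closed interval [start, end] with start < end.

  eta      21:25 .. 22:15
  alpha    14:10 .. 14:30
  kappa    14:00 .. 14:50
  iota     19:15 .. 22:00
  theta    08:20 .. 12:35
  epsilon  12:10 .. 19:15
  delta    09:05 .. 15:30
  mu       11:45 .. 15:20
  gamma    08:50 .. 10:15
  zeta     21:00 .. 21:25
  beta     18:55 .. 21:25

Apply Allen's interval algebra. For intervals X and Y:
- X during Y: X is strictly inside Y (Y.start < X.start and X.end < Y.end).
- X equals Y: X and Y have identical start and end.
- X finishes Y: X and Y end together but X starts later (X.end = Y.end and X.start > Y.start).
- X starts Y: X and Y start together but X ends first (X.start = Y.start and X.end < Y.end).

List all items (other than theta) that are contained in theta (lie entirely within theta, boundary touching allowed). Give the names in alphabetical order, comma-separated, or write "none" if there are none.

Target theta = [08:20, 12:35].
alpha [14:10, 14:30] → after → no.
beta [18:55, 21:25] → after → no.
delta [09:05, 15:30] → overlapped-by → no.
epsilon [12:10, 19:15] → overlapped-by → no.
eta [21:25, 22:15] → after → no.
gamma [08:50, 10:15] → during → yes.
iota [19:15, 22:00] → after → no.
kappa [14:00, 14:50] → after → no.
mu [11:45, 15:20] → overlapped-by → no.
zeta [21:00, 21:25] → after → no.
Result: gamma.

gamma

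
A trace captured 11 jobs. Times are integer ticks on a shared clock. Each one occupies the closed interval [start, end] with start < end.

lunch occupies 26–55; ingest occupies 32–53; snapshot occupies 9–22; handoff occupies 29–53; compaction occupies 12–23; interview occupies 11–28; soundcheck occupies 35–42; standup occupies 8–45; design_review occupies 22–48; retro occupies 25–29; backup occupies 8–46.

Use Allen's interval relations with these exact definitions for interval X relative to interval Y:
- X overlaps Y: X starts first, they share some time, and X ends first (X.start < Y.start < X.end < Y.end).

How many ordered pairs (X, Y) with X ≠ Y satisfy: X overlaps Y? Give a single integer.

Checking all 110 ordered pairs for relation 'overlaps'; matching pairs in alphabetical order:
(backup, design_review): backup overlaps design_review ✓
(backup, handoff): backup overlaps handoff ✓
(backup, ingest): backup overlaps ingest ✓
(backup, lunch): backup overlaps lunch ✓
(compaction, design_review): compaction overlaps design_review ✓
(design_review, handoff): design_review overlaps handoff ✓
(design_review, ingest): design_review overlaps ingest ✓
(design_review, lunch): design_review overlaps lunch ✓
(interview, design_review): interview overlaps design_review ✓
(interview, lunch): interview overlaps lunch ✓
(interview, retro): interview overlaps retro ✓
(retro, lunch): retro overlaps lunch ✓
(snapshot, compaction): snapshot overlaps compaction ✓
(snapshot, interview): snapshot overlaps interview ✓
(standup, design_review): standup overlaps design_review ✓
(standup, handoff): standup overlaps handoff ✓
(standup, ingest): standup overlaps ingest ✓
(standup, lunch): standup overlaps lunch ✓
Count: 18.

18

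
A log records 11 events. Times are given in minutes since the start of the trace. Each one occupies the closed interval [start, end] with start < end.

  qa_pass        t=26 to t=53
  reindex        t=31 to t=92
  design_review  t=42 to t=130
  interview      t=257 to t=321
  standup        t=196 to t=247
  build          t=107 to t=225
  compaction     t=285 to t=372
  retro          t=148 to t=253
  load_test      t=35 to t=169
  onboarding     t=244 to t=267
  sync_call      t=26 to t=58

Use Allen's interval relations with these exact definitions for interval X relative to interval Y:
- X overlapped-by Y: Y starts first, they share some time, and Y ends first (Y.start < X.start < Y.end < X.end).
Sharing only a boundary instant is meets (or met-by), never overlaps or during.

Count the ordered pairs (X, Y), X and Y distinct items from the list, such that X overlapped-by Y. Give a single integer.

Checking all 110 ordered pairs for relation 'overlapped-by'; matching pairs in alphabetical order:
(build, design_review): build overlapped-by design_review ✓
(build, load_test): build overlapped-by load_test ✓
(compaction, interview): compaction overlapped-by interview ✓
(design_review, qa_pass): design_review overlapped-by qa_pass ✓
(design_review, reindex): design_review overlapped-by reindex ✓
(design_review, sync_call): design_review overlapped-by sync_call ✓
(interview, onboarding): interview overlapped-by onboarding ✓
(load_test, qa_pass): load_test overlapped-by qa_pass ✓
(load_test, reindex): load_test overlapped-by reindex ✓
(load_test, sync_call): load_test overlapped-by sync_call ✓
(onboarding, retro): onboarding overlapped-by retro ✓
(onboarding, standup): onboarding overlapped-by standup ✓
(reindex, qa_pass): reindex overlapped-by qa_pass ✓
(reindex, sync_call): reindex overlapped-by sync_call ✓
(retro, build): retro overlapped-by build ✓
(retro, load_test): retro overlapped-by load_test ✓
(standup, build): standup overlapped-by build ✓
Count: 17.

17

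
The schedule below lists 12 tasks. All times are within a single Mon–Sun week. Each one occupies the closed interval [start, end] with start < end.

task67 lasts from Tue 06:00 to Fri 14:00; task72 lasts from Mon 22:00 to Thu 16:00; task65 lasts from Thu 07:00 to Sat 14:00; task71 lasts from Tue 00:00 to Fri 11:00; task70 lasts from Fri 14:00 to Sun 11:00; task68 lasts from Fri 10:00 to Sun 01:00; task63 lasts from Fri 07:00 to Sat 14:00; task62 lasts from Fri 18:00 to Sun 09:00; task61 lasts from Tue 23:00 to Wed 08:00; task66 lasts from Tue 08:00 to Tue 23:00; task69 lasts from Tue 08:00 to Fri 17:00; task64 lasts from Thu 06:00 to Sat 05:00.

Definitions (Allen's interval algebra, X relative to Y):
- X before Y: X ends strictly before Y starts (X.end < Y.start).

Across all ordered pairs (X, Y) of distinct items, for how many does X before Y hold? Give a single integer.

Checking all 132 ordered pairs for relation 'before'; matching pairs in alphabetical order:
(task61, task62): task61 before task62 ✓
(task61, task63): task61 before task63 ✓
(task61, task64): task61 before task64 ✓
(task61, task65): task61 before task65 ✓
(task61, task68): task61 before task68 ✓
(task61, task70): task61 before task70 ✓
(task66, task62): task66 before task62 ✓
(task66, task63): task66 before task63 ✓
(task66, task64): task66 before task64 ✓
(task66, task65): task66 before task65 ✓
(task66, task68): task66 before task68 ✓
(task66, task70): task66 before task70 ✓
(task67, task62): task67 before task62 ✓
(task69, task62): task69 before task62 ✓
(task71, task62): task71 before task62 ✓
(task71, task70): task71 before task70 ✓
(task72, task62): task72 before task62 ✓
(task72, task63): task72 before task63 ✓
(task72, task68): task72 before task68 ✓
(task72, task70): task72 before task70 ✓
Count: 20.

20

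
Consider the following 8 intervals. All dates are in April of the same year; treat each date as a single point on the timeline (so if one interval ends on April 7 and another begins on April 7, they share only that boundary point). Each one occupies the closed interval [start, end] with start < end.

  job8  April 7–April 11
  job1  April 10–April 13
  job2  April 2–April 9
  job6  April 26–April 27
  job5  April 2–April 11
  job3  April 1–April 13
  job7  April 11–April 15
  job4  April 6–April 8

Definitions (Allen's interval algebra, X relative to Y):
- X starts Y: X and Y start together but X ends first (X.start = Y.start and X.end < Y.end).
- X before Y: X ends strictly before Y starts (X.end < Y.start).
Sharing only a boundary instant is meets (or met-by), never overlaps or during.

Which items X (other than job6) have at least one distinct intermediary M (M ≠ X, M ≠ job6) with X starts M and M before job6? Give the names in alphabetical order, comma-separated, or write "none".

Target job6 = [April 26, April 27].
Intermediaries M with M before job6: job1, job2, job3, job4, job5, job7, job8.
Via job1 — items with X starts job1: none.
Via job2 — items with X starts job2: none.
Via job3 — items with X starts job3: none.
Via job4 — items with X starts job4: none.
Via job5 — items with X starts job5: job2.
Via job7 — items with X starts job7: none.
Via job8 — items with X starts job8: none.
Union: job2.

job2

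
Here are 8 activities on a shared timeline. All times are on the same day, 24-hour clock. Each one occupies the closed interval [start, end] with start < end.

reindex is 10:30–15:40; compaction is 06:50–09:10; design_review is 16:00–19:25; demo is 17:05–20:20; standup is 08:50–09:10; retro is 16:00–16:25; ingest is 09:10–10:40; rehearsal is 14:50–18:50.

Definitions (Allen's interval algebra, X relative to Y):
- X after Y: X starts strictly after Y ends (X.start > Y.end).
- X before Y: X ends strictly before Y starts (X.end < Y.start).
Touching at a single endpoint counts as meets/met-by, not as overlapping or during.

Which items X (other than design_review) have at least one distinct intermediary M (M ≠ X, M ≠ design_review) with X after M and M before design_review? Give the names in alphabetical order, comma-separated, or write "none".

demo, rehearsal, reindex, retro

Target design_review = [16:00, 19:25].
Intermediaries M with M before design_review: compaction, ingest, reindex, standup.
Via compaction — items with X after compaction: demo, rehearsal, reindex, retro.
Via ingest — items with X after ingest: demo, rehearsal, retro.
Via reindex — items with X after reindex: demo, retro.
Via standup — items with X after standup: demo, rehearsal, reindex, retro.
Union: demo, rehearsal, reindex, retro.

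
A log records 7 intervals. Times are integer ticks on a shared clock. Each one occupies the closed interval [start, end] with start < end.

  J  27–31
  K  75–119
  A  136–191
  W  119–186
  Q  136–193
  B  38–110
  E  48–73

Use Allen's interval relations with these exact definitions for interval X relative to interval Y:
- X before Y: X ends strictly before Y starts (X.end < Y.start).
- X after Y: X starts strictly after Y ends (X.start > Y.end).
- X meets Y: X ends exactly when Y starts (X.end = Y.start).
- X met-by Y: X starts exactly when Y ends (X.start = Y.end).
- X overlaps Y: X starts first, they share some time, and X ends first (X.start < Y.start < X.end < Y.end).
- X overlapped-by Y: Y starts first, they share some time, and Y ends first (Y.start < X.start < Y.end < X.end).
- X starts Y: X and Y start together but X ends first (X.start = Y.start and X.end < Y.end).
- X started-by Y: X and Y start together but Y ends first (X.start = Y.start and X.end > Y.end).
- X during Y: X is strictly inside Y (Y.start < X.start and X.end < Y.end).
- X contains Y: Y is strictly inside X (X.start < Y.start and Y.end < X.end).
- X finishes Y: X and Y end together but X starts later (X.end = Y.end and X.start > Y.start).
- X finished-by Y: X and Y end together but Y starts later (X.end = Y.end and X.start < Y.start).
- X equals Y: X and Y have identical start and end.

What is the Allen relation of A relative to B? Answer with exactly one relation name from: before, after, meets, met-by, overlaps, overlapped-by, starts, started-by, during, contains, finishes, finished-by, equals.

after

A = [136, 191]; B = [38, 110].
Compare endpoints: A.start > B.start, A.start > B.end, A.end > B.start, A.end > B.end.
That pattern is 'after'.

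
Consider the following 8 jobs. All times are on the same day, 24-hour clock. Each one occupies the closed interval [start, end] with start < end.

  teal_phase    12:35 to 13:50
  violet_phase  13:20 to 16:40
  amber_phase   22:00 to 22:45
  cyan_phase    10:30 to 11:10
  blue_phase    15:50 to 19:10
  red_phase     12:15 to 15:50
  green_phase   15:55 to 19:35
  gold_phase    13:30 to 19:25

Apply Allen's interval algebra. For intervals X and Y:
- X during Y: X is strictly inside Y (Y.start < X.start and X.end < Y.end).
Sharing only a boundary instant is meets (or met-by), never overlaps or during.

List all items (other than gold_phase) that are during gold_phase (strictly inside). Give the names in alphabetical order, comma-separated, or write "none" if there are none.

Target gold_phase = [13:30, 19:25].
amber_phase [22:00, 22:45] → after → no.
blue_phase [15:50, 19:10] → during → yes.
cyan_phase [10:30, 11:10] → before → no.
green_phase [15:55, 19:35] → overlapped-by → no.
red_phase [12:15, 15:50] → overlaps → no.
teal_phase [12:35, 13:50] → overlaps → no.
violet_phase [13:20, 16:40] → overlaps → no.
Result: blue_phase.

blue_phase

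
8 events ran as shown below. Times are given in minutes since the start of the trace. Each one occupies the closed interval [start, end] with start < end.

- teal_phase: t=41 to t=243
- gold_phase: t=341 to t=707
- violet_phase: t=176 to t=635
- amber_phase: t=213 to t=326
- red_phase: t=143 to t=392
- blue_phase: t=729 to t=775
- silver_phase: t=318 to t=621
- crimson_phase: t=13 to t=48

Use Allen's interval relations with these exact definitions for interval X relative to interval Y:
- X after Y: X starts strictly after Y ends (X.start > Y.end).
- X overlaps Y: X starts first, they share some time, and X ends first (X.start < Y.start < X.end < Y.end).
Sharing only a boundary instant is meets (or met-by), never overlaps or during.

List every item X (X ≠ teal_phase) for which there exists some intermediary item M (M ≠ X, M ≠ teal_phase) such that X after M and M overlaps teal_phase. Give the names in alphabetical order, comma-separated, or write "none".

Target teal_phase = [t=41, t=243].
Intermediaries M with M overlaps teal_phase: crimson_phase.
Via crimson_phase — items with X after crimson_phase: amber_phase, blue_phase, gold_phase, red_phase, silver_phase, violet_phase.
Union: amber_phase, blue_phase, gold_phase, red_phase, silver_phase, violet_phase.

amber_phase, blue_phase, gold_phase, red_phase, silver_phase, violet_phase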